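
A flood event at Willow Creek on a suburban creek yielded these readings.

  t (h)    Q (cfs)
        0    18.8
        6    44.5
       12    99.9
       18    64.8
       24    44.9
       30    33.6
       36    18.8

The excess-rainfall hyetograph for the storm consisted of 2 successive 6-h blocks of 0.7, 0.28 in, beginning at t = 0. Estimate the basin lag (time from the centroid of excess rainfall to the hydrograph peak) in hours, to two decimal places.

t_L ≈ 7.29 h

Centroid of excess rainfall: t_c = Σ P_i·t̄_i / ΣP_i = 4.7143 h (block centres at 3, 9 h).
Hydrograph peak occurs at t = 12 h, so basin lag t_L = 12 − 4.7143 = 7.29 h.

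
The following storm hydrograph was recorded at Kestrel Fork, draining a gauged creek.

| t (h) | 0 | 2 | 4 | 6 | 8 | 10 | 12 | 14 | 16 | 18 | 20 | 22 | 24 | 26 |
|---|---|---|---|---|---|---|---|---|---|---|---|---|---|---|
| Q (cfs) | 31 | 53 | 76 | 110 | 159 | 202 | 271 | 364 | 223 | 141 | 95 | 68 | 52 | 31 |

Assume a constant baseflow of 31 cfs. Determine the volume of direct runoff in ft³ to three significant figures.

Direct-runoff ordinates (Q − Q_b): 0.0, 22.0, 45.0, 79.0, 128.0, 171.0, 240.0, 333.0, 192.0, 110.0, 64.0, 37.0, 21.0, 0.0 cfs.
ΣQ_DR = 1442 cfs.
With Δt = 2 h = 7200 s, V = ΣQ_DR · Δt = 1442 × 7200 = 1.04 × 10^7 ft³.

V ≈ 1.04 × 10^7 ft³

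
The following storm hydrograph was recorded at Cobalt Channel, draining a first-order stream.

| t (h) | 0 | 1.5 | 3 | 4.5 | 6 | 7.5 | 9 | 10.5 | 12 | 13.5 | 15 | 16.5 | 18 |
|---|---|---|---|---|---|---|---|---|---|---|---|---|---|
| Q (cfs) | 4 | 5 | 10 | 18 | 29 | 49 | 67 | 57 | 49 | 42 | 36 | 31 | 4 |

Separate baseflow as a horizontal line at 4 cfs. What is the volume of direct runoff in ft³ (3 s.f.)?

V ≈ 1.88 × 10^6 ft³

Direct-runoff ordinates (Q − Q_b): 0.0, 1.0, 6.0, 14.0, 25.0, 45.0, 63.0, 53.0, 45.0, 38.0, 32.0, 27.0, 0.0 cfs.
ΣQ_DR = 349.0 cfs.
With Δt = 1.5 h = 5400 s, V = ΣQ_DR · Δt = 349.0 × 5400 = 1.88 × 10^6 ft³.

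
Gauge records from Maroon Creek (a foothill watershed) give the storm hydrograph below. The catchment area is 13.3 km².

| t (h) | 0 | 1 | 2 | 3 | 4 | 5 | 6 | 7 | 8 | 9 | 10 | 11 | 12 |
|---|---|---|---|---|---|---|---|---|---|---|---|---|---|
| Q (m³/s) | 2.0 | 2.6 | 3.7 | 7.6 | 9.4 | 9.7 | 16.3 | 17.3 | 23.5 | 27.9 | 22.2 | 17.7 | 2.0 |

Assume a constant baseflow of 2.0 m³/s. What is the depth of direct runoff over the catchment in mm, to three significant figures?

d ≈ 36.8 mm

Direct runoff: 0.0, 0.6, 1.7, 5.6, 7.4, 7.7, 14.3, 15.3, 21.5, 25.9, 20.2, 15.7, 0.0 m³/s; ΣQ_DR = 135.9 m³/s.
V = ΣQ_DR · Δt = 135.9 × 3600 s = 4.892 × 10^5 m³.
Over A = 13.3 km², depth = V / A = 36.8 mm.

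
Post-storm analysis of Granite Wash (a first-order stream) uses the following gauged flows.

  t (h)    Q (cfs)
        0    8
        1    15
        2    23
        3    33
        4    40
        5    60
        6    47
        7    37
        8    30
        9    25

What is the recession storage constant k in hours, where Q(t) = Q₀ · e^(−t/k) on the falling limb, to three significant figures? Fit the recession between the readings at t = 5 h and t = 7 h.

On the falling limb, Q drops from 60 to 37 cfs between t = 5 h and t = 7 h (Δt = 2 h).
k = −Δt / ln(Q₂/Q₁) = −2 / ln(37/60) = 4.14 h.

k ≈ 4.14 h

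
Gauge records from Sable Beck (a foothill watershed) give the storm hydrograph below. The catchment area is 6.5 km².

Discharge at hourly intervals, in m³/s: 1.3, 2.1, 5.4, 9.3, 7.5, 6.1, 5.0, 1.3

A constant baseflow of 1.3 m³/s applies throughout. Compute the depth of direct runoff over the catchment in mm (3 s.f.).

Direct runoff: 0.0, 0.8, 4.1, 8.0, 6.2, 4.8, 3.7, 0.0 m³/s; ΣQ_DR = 27.60 m³/s.
V = ΣQ_DR · Δt = 27.60 × 3600 s = 99360 m³.
Over A = 6.5 km², depth = V / A = 15.3 mm.

d ≈ 15.3 mm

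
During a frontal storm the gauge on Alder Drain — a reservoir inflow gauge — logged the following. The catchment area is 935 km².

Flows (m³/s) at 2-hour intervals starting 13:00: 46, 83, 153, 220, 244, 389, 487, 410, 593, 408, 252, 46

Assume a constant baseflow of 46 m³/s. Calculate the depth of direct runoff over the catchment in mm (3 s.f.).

d ≈ 21.4 mm

Direct runoff: 0.0, 37.0, 107.0, 174.0, 198.0, 343.0, 441.0, 364.0, 547.0, 362.0, 206.0, 0.0 m³/s; ΣQ_DR = 2779 m³/s.
V = ΣQ_DR · Δt = 2779 × 7200 s = 2.001 × 10^7 m³.
Over A = 935 km², depth = V / A = 21.4 mm.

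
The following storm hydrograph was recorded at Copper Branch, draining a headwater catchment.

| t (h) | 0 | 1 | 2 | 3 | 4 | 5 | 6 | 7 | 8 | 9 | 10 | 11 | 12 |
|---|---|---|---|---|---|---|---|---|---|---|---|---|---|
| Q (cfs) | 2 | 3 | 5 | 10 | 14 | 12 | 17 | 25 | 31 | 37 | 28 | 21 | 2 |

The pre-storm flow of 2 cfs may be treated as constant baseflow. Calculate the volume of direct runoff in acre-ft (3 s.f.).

V ≈ 15.0 acre-ft

Direct-runoff ordinates (Q − Q_b): 0.0, 1.0, 3.0, 8.0, 12.0, 10.0, 15.0, 23.0, 29.0, 35.0, 26.0, 19.0, 0.0 cfs.
ΣQ_DR = 181.0 cfs.
With Δt = 1 h = 3600 s, V = ΣQ_DR · Δt = 181.0 × 3600 = 6.52 × 10^5 ft³ = 15.0 acre-ft.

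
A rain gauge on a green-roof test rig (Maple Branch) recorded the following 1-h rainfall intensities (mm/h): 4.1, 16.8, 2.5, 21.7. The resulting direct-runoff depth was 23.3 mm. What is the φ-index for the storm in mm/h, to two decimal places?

φ ≈ 7.60 mm/h

Only the 2 blocks with intensity above φ contribute runoff: 16.8, 21.7 mm/h.
Σ(I−φ)·Δt = d  ⇒  (16.8+21.7 − 2φ)·1 = 23.3
φ = (38.50 − 23.3/1) / 2 = 7.60 mm/h.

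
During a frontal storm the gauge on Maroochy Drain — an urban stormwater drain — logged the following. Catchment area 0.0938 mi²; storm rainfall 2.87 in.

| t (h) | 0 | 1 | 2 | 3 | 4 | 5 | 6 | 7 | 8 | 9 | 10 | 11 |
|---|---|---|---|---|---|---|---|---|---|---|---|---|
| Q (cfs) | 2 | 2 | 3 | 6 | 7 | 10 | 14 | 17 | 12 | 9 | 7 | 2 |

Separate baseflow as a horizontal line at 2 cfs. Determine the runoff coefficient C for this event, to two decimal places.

C ≈ 0.39

ΣQ_DR = 67.00 cfs; V = ΣQ_DR·Δt = 2.412 × 10^5 ft³.
Runoff depth d = V / A = 1.107 in.
C = d / P = 1.107 / 2.87 = 0.39.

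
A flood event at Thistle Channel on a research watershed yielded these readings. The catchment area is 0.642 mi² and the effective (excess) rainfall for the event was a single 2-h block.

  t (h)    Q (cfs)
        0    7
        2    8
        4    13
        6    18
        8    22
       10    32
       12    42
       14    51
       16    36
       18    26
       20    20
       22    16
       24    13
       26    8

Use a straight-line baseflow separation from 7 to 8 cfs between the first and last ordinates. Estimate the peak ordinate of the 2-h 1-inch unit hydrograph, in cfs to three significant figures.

U_p ≈ 43.5 cfs

Direct runoff: 0.00, 0.92, 5.85, 10.77, 14.69, 24.62, 34.54, 43.46, 28.38, 18.31, 12.23, 8.15, 5.08, 0.00 cfs; ΣQ_DR = 207.0 cfs, peak = 43.46 cfs.
Runoff depth d = ΣQ_DR·Δt / A = 207.0 × 7200 / (0.642 mi²) = 0.9993 in.
The 1-inch UH is the DRH scaled by (1 in)/d, so U_p = 43.46 × 1/0.9993 = 43.5 cfs.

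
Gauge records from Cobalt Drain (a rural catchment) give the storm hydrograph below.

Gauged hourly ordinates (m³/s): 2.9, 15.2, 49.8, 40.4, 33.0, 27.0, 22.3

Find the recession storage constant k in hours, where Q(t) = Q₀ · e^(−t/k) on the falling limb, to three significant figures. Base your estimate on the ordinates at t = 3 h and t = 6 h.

k ≈ 5.05 h

On the falling limb, Q drops from 40.4 to 22.3 m³/s between t = 3 h and t = 6 h (Δt = 3 h).
k = −Δt / ln(Q₂/Q₁) = −3 / ln(22.3/40.4) = 5.05 h.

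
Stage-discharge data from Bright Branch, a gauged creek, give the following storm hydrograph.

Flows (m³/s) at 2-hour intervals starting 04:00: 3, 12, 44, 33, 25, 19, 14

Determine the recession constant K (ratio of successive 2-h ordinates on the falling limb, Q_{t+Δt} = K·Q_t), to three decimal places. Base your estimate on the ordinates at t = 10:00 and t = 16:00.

Using the recession-limb readings at t = 10:00 and t = 16:00: Q falls from 33 to 14 m³/s over 3 intervals.
K = (Q₂/Q₁)^(1/3) = (14/33)^(1/3) = 0.751.

K ≈ 0.751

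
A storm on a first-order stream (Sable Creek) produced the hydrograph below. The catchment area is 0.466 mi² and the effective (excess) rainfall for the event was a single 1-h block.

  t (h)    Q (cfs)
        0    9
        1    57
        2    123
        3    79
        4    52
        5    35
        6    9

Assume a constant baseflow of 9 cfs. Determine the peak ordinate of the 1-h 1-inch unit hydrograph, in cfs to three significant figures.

U_p ≈ 114 cfs

Direct runoff: 0.0, 48.0, 114.0, 70.0, 43.0, 26.0, 0.0 cfs; ΣQ_DR = 301.0 cfs, peak = 114.0 cfs.
Runoff depth d = ΣQ_DR·Δt / A = 301.0 × 3600 / (0.466 mi²) = 1.001 in.
The 1-inch UH is the DRH scaled by (1 in)/d, so U_p = 114.0 × 1/1.001 = 114 cfs.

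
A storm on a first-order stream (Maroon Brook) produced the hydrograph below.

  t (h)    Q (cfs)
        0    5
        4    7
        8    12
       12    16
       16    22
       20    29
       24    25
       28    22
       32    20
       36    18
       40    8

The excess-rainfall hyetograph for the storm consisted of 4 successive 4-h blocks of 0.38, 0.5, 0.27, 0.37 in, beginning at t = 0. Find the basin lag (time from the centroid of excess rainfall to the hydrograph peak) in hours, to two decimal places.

t_L ≈ 12.34 h

Centroid of excess rainfall: t_c = Σ P_i·t̄_i / ΣP_i = 7.6579 h (block centres at 2, 6, 10, 14 h).
Hydrograph peak occurs at t = 20 h, so basin lag t_L = 20 − 7.6579 = 12.34 h.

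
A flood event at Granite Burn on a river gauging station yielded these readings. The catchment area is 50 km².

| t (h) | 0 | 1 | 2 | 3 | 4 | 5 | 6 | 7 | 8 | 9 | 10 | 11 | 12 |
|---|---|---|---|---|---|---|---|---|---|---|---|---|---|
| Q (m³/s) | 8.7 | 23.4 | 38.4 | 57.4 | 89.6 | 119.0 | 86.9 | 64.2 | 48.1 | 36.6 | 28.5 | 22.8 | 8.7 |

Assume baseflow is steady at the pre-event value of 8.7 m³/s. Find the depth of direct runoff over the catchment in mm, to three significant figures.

Direct runoff: 0.0, 14.7, 29.7, 48.7, 80.9, 110.3, 78.2, 55.5, 39.4, 27.9, 19.8, 14.1, 0.0 m³/s; ΣQ_DR = 519.2 m³/s.
V = ΣQ_DR · Δt = 519.2 × 3600 s = 1.869 × 10^6 m³.
Over A = 50 km², depth = V / A = 37.4 mm.

d ≈ 37.4 mm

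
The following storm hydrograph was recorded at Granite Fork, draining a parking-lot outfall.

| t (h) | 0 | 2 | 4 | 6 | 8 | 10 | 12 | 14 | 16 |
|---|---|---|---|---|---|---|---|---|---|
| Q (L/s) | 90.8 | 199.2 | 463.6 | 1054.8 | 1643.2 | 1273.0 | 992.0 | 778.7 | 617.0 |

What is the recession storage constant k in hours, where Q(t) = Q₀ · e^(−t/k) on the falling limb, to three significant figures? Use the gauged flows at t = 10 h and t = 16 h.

k ≈ 8.28 h

On the falling limb, Q drops from 1273.0 to 617.0 L/s between t = 10 h and t = 16 h (Δt = 6 h).
k = −Δt / ln(Q₂/Q₁) = −6 / ln(617.0/1273.0) = 8.28 h.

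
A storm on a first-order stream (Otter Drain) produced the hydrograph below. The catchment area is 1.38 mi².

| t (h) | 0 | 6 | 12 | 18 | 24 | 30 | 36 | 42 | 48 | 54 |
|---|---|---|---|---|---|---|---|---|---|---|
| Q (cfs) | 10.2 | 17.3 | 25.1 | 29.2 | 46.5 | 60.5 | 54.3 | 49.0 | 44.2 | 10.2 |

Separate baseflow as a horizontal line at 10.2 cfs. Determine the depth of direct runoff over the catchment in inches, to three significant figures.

Direct runoff: 0.0, 7.1, 14.9, 19.0, 36.3, 50.3, 44.1, 38.8, 34.0, 0.0 cfs; ΣQ_DR = 244.5 cfs.
V = ΣQ_DR · Δt = 244.5 × 21600 s = 5.281 × 10^6 ft³.
Over A = 1.38 mi², depth = V / A = 1.65 in.

d ≈ 1.65 in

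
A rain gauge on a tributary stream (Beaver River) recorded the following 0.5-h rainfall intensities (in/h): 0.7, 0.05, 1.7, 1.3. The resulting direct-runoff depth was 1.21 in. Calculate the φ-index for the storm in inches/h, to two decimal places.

Only the 3 blocks with intensity above φ contribute runoff: 0.7, 1.7, 1.3 in/h.
Σ(I−φ)·Δt = d  ⇒  (0.7+1.7+1.3 − 3φ)·0.5 = 1.21
φ = (3.700 − 1.21/0.5) / 3 = 0.43 in/h.

φ ≈ 0.43 in/h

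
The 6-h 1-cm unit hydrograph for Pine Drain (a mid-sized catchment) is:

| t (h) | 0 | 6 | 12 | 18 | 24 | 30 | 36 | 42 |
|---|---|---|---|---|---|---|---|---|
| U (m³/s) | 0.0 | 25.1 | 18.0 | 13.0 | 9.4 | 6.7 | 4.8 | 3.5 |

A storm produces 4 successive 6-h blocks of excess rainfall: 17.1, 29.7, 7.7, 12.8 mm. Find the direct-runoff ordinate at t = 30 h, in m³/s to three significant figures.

Q ≈ 72.4 m³/s

By discrete convolution, Q_j = Σ (P_i / 10 mm) · U_{j−i}.
At t = 30 h (j=5): Q = (17.1/10)·6.7 + (29.7/10)·9.4 + (7.7/10)·13.0 + (12.8/10)·18.0 = 72.4 m³/s.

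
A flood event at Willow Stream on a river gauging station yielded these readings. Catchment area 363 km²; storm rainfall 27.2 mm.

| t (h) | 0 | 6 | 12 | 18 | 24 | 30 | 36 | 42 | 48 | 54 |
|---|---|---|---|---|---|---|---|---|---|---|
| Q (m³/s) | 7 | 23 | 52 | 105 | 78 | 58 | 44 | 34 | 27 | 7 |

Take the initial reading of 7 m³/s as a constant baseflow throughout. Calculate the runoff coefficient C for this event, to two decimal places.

C ≈ 0.80

ΣQ_DR = 365.0 m³/s; V = ΣQ_DR·Δt = 7.884 × 10^6 m³.
Runoff depth d = V / A = 21.72 mm.
C = d / P = 21.72 / 27.2 = 0.80.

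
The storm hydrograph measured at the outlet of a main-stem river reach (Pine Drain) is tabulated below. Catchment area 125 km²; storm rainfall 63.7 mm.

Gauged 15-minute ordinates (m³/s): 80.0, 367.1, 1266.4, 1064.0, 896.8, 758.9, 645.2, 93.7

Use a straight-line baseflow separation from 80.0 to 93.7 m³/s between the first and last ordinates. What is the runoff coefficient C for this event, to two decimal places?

C ≈ 0.51

ΣQ_DR = 4477 m³/s; V = ΣQ_DR·Δt = 4.030 × 10^6 m³.
Runoff depth d = V / A = 32.24 mm.
C = d / P = 32.24 / 63.7 = 0.51.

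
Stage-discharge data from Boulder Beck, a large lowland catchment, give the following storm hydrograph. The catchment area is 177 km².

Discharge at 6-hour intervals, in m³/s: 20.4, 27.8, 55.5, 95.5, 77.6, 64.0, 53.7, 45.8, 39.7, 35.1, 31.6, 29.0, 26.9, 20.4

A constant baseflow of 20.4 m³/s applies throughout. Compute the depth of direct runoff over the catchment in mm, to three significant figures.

Direct runoff: 0.0, 7.4, 35.1, 75.1, 57.2, 43.6, 33.3, 25.4, 19.3, 14.7, 11.2, 8.6, 6.5, 0.0 m³/s; ΣQ_DR = 337.4 m³/s.
V = ΣQ_DR · Δt = 337.4 × 21600 s = 7.288 × 10^6 m³.
Over A = 177 km², depth = V / A = 41.2 mm.

d ≈ 41.2 mm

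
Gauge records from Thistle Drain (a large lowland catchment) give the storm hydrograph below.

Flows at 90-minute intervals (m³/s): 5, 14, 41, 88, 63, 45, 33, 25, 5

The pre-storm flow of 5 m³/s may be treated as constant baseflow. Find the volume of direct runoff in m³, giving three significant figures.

Direct-runoff ordinates (Q − Q_b): 0.0, 9.0, 36.0, 83.0, 58.0, 40.0, 28.0, 20.0, 0.0 m³/s.
ΣQ_DR = 274.0 m³/s.
With Δt = 1.5 h = 5400 s, V = ΣQ_DR · Δt = 274.0 × 5400 = 1.48 × 10^6 m³.

V ≈ 1.48 × 10^6 m³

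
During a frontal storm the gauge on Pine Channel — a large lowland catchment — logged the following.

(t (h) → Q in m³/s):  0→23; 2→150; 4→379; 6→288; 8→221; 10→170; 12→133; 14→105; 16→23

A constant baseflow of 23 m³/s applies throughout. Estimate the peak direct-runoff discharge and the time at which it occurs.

Q_p = 356.0 m³/s at t = 4 h

Subtracting baseflow gives direct-runoff ordinates: 0.0, 127.0, 356.0, 265.0, 198.0, 147.0, 110.0, 82.0, 0.0 m³/s.
The maximum is 356.0 m³/s, occurring at the reading for t = 4 h.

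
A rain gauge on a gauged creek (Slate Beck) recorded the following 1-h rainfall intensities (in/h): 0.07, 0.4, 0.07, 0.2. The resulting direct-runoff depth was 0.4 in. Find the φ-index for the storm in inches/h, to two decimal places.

Only the 2 blocks with intensity above φ contribute runoff: 0.4, 0.2 in/h.
Σ(I−φ)·Δt = d  ⇒  (0.4+0.2 − 2φ)·1 = 0.4
φ = (0.6000 − 0.4/1) / 2 = 0.10 in/h.

φ ≈ 0.10 in/h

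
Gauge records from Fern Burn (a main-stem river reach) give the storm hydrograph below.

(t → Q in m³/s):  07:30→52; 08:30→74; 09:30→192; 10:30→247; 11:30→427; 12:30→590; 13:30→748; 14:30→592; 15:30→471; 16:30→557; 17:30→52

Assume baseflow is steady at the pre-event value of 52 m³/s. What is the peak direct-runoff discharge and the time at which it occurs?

Q_p = 696.0 m³/s at t = 13:30

Subtracting baseflow gives direct-runoff ordinates: 0.0, 22.0, 140.0, 195.0, 375.0, 538.0, 696.0, 540.0, 419.0, 505.0, 0.0 m³/s.
The maximum is 696.0 m³/s, occurring at the reading for t = 13:30.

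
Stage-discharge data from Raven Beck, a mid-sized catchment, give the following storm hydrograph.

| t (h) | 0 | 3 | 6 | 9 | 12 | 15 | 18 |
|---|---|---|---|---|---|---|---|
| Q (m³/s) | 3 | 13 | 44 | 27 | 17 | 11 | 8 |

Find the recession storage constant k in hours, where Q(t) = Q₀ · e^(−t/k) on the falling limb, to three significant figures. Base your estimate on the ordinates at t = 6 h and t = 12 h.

k ≈ 6.31 h

On the falling limb, Q drops from 44 to 17 m³/s between t = 6 h and t = 12 h (Δt = 6 h).
k = −Δt / ln(Q₂/Q₁) = −6 / ln(17/44) = 6.31 h.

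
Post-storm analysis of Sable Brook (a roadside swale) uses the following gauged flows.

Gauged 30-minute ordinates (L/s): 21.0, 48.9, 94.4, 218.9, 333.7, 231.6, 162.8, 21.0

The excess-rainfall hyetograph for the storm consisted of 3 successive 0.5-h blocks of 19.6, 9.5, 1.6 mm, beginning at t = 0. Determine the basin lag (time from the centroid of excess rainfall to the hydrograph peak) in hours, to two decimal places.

Centroid of excess rainfall: t_c = Σ P_i·t̄_i / ΣP_i = 0.4568 h (block centres at 0.25, 0.75, 1.25 h).
Hydrograph peak occurs at t = 2 h, so basin lag t_L = 2 − 0.4568 = 1.54 h.

t_L ≈ 1.54 h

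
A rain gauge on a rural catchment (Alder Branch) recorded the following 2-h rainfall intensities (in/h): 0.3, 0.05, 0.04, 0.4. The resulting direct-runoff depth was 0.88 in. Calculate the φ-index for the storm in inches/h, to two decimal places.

Only the 2 blocks with intensity above φ contribute runoff: 0.3, 0.4 in/h.
Σ(I−φ)·Δt = d  ⇒  (0.3+0.4 − 2φ)·2 = 0.88
φ = (0.7000 − 0.88/2) / 2 = 0.13 in/h.

φ ≈ 0.13 in/h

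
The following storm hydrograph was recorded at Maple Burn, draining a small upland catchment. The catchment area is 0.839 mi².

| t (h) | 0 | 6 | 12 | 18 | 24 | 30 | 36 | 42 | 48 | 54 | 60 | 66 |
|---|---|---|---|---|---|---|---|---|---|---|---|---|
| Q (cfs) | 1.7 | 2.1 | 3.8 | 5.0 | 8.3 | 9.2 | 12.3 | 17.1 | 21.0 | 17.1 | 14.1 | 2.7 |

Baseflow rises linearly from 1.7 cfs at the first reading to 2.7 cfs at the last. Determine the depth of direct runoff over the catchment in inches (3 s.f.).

Direct runoff: 0.00, 0.31, 1.92, 3.03, 6.24, 7.05, 10.05, 14.76, 18.57, 14.58, 11.49, 0.00 cfs; ΣQ_DR = 88.00 cfs.
V = ΣQ_DR · Δt = 88.00 × 21600 s = 1.901 × 10^6 ft³.
Over A = 0.839 mi², depth = V / A = 0.975 in.

d ≈ 0.975 in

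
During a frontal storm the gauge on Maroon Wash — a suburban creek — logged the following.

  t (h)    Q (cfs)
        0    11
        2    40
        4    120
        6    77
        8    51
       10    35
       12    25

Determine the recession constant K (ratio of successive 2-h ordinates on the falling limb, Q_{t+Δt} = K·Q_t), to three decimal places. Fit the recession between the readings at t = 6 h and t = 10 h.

K ≈ 0.674

Using the recession-limb readings at t = 6 h and t = 10 h: Q falls from 77 to 35 cfs over 2 intervals.
K = (Q₂/Q₁)^(1/2) = (35/77)^(1/2) = 0.674.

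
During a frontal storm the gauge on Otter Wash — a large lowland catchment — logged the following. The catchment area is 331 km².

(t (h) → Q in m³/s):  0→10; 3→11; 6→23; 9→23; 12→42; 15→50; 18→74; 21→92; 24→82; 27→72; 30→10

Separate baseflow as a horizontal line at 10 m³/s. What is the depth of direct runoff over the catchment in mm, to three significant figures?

Direct runoff: 0.0, 1.0, 13.0, 13.0, 32.0, 40.0, 64.0, 82.0, 72.0, 62.0, 0.0 m³/s; ΣQ_DR = 379.0 m³/s.
V = ΣQ_DR · Δt = 379.0 × 10800 s = 4.093 × 10^6 m³.
Over A = 331 km², depth = V / A = 12.4 mm.

d ≈ 12.4 mm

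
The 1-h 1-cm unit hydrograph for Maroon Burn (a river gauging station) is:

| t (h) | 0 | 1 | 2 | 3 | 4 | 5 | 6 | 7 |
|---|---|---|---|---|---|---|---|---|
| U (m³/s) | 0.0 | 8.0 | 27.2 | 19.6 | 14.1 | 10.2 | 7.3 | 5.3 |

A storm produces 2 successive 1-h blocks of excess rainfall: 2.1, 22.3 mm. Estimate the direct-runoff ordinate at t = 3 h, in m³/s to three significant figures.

By discrete convolution, Q_j = Σ (P_i / 10 mm) · U_{j−i}.
At t = 3 h (j=3): Q = (2.1/10)·19.6 + (22.3/10)·27.2 = 64.8 m³/s.

Q ≈ 64.8 m³/s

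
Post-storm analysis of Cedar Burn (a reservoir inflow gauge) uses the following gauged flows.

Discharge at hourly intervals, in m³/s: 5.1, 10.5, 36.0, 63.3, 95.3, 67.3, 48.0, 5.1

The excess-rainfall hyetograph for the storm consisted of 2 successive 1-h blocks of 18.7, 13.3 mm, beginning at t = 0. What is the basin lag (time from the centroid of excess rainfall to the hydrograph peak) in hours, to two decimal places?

t_L ≈ 3.08 h

Centroid of excess rainfall: t_c = Σ P_i·t̄_i / ΣP_i = 0.9156 h (block centres at 0.5, 1.5 h).
Hydrograph peak occurs at t = 4 h, so basin lag t_L = 4 − 0.9156 = 3.08 h.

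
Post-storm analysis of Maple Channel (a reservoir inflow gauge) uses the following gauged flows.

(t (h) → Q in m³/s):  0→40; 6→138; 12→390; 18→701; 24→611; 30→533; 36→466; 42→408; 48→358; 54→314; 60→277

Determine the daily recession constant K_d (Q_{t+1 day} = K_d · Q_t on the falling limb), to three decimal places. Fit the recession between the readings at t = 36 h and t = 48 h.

Between t = 36 h and t = 48 h the flow falls from 466 to 358 m³/s over 2×6 h = 12 h.
Per-interval ratio K = (358/466)^(1/2) = 0.8765; K_d = K^(24/6) = 0.590.

K_d ≈ 0.590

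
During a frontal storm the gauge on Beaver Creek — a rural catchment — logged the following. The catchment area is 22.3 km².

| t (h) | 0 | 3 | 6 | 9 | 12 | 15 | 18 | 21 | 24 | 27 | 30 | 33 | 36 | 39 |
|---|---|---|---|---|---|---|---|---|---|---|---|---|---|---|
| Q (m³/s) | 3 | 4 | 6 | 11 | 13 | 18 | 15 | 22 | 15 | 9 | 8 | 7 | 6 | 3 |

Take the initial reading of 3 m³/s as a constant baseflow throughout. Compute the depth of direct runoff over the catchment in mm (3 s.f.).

Direct runoff: 0.0, 1.0, 3.0, 8.0, 10.0, 15.0, 12.0, 19.0, 12.0, 6.0, 5.0, 4.0, 3.0, 0.0 m³/s; ΣQ_DR = 98.00 m³/s.
V = ΣQ_DR · Δt = 98.00 × 10800 s = 1.058 × 10^6 m³.
Over A = 22.3 km², depth = V / A = 47.5 mm.

d ≈ 47.5 mm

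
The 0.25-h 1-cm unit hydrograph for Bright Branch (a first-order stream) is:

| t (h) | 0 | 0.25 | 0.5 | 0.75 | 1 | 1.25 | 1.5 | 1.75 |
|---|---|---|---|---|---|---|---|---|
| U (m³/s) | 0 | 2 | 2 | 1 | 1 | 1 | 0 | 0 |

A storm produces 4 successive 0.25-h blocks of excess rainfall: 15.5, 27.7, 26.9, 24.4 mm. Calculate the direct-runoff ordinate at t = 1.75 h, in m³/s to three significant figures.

Q ≈ 5.13 m³/s

By discrete convolution, Q_j = Σ (P_i / 10 mm) · U_{j−i}.
At t = 1.75 h (j=7): Q = (15.5/10)·0 + (27.7/10)·0 + (26.9/10)·1 + (24.4/10)·1 = 5.13 m³/s.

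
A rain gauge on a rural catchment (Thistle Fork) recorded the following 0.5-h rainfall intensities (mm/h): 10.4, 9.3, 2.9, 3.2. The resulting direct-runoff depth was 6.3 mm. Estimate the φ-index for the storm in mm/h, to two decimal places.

Only the 2 blocks with intensity above φ contribute runoff: 10.4, 9.3 mm/h.
Σ(I−φ)·Δt = d  ⇒  (10.4+9.3 − 2φ)·0.5 = 6.3
φ = (19.70 − 6.3/0.5) / 2 = 3.55 mm/h.

φ ≈ 3.55 mm/h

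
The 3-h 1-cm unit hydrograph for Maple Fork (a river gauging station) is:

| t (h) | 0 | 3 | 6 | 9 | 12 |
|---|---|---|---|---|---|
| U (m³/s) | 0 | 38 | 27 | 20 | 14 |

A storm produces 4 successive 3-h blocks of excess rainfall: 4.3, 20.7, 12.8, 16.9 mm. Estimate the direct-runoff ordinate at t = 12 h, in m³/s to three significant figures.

By discrete convolution, Q_j = Σ (P_i / 10 mm) · U_{j−i}.
At t = 12 h (j=4): Q = (4.3/10)·14 + (20.7/10)·20 + (12.8/10)·27 + (16.9/10)·38 = 146 m³/s.

Q ≈ 146 m³/s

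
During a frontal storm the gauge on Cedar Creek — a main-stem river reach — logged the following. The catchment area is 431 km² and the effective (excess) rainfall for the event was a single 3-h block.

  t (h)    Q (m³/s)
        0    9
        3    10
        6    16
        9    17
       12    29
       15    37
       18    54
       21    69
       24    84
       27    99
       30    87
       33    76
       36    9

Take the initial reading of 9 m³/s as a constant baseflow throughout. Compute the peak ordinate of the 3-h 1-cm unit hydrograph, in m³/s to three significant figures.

Direct runoff: 0.0, 1.0, 7.0, 8.0, 20.0, 28.0, 45.0, 60.0, 75.0, 90.0, 78.0, 67.0, 0.0 m³/s; ΣQ_DR = 479.0 m³/s, peak = 90.0 m³/s.
Runoff depth d = ΣQ_DR·Δt / A = 479.0 × 10800 / (431 km²) = 12.00 mm.
The 1-cm UH is the DRH scaled by (10 mm)/d, so U_p = 90.0 × 10/12.00 = 75.0 m³/s.

U_p ≈ 75.0 m³/s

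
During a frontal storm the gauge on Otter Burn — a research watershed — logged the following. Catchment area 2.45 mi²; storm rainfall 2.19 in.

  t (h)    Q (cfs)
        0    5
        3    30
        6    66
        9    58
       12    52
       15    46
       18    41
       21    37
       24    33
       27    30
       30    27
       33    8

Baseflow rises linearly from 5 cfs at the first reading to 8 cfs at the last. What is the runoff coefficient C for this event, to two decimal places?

C ≈ 0.31

ΣQ_DR = 355.0 cfs; V = ΣQ_DR·Δt = 3.834 × 10^6 ft³.
Runoff depth d = V / A = 0.6736 in.
C = d / P = 0.6736 / 2.19 = 0.31.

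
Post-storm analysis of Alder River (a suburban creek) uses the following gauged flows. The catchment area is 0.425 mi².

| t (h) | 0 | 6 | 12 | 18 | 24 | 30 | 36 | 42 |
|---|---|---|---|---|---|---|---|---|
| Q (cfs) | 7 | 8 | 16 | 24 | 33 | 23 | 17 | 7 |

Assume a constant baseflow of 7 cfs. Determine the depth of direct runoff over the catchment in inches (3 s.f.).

d ≈ 1.73 in

Direct runoff: 0.0, 1.0, 9.0, 17.0, 26.0, 16.0, 10.0, 0.0 cfs; ΣQ_DR = 79.00 cfs.
V = ΣQ_DR · Δt = 79.00 × 21600 s = 1.706 × 10^6 ft³.
Over A = 0.425 mi², depth = V / A = 1.73 in.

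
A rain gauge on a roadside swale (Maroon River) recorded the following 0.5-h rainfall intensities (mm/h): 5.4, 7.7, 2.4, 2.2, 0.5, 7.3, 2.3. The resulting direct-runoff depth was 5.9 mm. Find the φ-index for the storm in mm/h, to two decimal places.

Only the 3 blocks with intensity above φ contribute runoff: 5.4, 7.7, 7.3 mm/h.
Σ(I−φ)·Δt = d  ⇒  (5.4+7.7+7.3 − 3φ)·0.5 = 5.9
φ = (20.40 − 5.9/0.5) / 3 = 2.87 mm/h.

φ ≈ 2.87 mm/h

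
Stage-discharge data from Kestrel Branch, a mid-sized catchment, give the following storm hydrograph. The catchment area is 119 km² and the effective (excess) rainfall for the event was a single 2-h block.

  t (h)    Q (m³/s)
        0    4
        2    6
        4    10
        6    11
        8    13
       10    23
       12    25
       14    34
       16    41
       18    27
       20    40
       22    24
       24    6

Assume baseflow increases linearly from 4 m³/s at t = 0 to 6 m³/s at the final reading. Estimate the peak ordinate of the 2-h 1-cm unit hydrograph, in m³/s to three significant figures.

U_p ≈ 29.6 m³/s

Direct runoff: 0.00, 1.83, 5.67, 6.50, 8.33, 18.17, 20.00, 28.83, 35.67, 21.50, 34.33, 18.17, 0.00 m³/s; ΣQ_DR = 199.0 m³/s, peak = 35.67 m³/s.
Runoff depth d = ΣQ_DR·Δt / A = 199.0 × 7200 / (119 km²) = 12.04 mm.
The 1-cm UH is the DRH scaled by (10 mm)/d, so U_p = 35.67 × 10/12.04 = 29.6 m³/s.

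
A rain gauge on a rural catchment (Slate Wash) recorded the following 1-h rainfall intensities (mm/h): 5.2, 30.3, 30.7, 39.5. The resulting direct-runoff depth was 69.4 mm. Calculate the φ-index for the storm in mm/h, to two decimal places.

φ ≈ 10.37 mm/h

Only the 3 blocks with intensity above φ contribute runoff: 30.3, 30.7, 39.5 mm/h.
Σ(I−φ)·Δt = d  ⇒  (30.3+30.7+39.5 − 3φ)·1 = 69.4
φ = (100.5 − 69.4/1) / 3 = 10.37 mm/h.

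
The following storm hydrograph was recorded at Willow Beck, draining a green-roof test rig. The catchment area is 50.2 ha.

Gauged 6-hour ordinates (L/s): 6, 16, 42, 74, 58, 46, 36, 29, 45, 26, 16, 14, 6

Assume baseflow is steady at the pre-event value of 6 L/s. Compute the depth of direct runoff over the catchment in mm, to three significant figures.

Direct runoff: 0.0, 10.0, 36.0, 68.0, 52.0, 40.0, 30.0, 23.0, 39.0, 20.0, 10.0, 8.0, 0.0 L/s; ΣQ_DR = 336.0 L/s.
V = ΣQ_DR · Δt = 336.0 × 21600 s = 7.258 × 10^6 L.
Over A = 50.2 ha, depth = V / A = 14.5 mm.

d ≈ 14.5 mm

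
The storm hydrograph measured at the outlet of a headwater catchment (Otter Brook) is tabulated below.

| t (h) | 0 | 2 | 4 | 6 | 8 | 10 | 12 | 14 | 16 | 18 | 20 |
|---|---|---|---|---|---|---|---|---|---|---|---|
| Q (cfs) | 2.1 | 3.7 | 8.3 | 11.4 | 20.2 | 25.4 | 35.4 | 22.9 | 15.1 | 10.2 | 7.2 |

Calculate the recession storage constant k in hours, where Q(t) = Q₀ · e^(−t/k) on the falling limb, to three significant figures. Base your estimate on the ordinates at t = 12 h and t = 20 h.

On the falling limb, Q drops from 35.4 to 7.2 cfs between t = 12 h and t = 20 h (Δt = 8 h).
k = −Δt / ln(Q₂/Q₁) = −8 / ln(7.2/35.4) = 5.02 h.

k ≈ 5.02 h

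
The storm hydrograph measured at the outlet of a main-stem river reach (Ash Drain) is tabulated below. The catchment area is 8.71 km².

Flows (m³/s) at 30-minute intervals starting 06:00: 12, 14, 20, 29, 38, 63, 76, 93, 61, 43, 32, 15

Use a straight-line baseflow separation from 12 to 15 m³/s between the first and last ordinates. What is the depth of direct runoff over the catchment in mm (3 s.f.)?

d ≈ 69.0 mm

Direct runoff: 0.00, 1.73, 7.45, 16.18, 24.91, 49.64, 62.36, 79.09, 46.82, 28.55, 17.27, 0.00 m³/s; ΣQ_DR = 334.0 m³/s.
V = ΣQ_DR · Δt = 334.0 × 1800 s = 6.012 × 10^5 m³.
Over A = 8.71 km², depth = V / A = 69.0 mm.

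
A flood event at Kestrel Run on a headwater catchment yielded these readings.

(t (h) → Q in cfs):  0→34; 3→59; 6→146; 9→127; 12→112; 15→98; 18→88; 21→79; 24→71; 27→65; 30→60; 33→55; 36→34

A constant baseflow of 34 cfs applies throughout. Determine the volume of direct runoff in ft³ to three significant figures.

V ≈ 6.33 × 10^6 ft³

Direct-runoff ordinates (Q − Q_b): 0.0, 25.0, 112.0, 93.0, 78.0, 64.0, 54.0, 45.0, 37.0, 31.0, 26.0, 21.0, 0.0 cfs.
ΣQ_DR = 586.0 cfs.
With Δt = 3 h = 10800 s, V = ΣQ_DR · Δt = 586.0 × 10800 = 6.33 × 10^6 ft³.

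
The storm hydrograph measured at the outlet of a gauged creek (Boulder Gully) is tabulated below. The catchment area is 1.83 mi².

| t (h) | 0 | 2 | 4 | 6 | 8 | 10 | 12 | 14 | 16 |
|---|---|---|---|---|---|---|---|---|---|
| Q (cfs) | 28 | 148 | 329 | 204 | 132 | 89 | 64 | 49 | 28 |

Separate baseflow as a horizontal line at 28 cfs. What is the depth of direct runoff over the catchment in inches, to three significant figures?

d ≈ 1.39 in

Direct runoff: 0.0, 120.0, 301.0, 176.0, 104.0, 61.0, 36.0, 21.0, 0.0 cfs; ΣQ_DR = 819.0 cfs.
V = ΣQ_DR · Δt = 819.0 × 7200 s = 5.897 × 10^6 ft³.
Over A = 1.83 mi², depth = V / A = 1.39 in.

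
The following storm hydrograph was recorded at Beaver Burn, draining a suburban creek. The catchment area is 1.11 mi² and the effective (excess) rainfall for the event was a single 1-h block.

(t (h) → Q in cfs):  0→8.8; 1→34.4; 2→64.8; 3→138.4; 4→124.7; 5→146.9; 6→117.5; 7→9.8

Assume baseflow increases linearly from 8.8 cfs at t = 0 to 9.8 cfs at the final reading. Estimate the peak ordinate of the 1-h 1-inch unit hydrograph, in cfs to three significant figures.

Direct runoff: 0.00, 25.46, 55.71, 129.17, 115.33, 137.39, 107.84, 0.00 cfs; ΣQ_DR = 570.9 cfs, peak = 137.39 cfs.
Runoff depth d = ΣQ_DR·Δt / A = 570.9 × 3600 / (1.11 mi²) = 0.7970 in.
The 1-inch UH is the DRH scaled by (1 in)/d, so U_p = 137.39 × 1/0.7970 = 172 cfs.

U_p ≈ 172 cfs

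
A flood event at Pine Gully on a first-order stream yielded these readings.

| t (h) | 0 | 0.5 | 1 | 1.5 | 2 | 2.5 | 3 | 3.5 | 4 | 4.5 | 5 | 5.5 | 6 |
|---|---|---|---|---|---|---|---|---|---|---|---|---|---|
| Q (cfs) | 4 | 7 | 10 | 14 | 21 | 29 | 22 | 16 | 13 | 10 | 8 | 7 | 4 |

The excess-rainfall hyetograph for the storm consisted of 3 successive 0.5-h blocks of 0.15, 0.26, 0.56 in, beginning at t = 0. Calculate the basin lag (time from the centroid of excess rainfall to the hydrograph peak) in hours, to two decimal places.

Centroid of excess rainfall: t_c = Σ P_i·t̄_i / ΣP_i = 0.9613 h (block centres at 0.25, 0.75, 1.25 h).
Hydrograph peak occurs at t = 2.5 h, so basin lag t_L = 2.5 − 0.9613 = 1.54 h.

t_L ≈ 1.54 h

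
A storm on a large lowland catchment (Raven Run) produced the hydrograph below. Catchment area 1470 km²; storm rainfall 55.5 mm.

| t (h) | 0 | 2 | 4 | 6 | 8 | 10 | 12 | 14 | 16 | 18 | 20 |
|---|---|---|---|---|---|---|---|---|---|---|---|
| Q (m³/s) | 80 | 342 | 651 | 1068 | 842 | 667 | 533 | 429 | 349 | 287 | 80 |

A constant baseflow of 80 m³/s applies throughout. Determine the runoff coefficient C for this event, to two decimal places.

C ≈ 0.39

ΣQ_DR = 4448 m³/s; V = ΣQ_DR·Δt = 3.203 × 10^7 m³.
Runoff depth d = V / A = 21.79 mm.
C = d / P = 21.79 / 55.5 = 0.39.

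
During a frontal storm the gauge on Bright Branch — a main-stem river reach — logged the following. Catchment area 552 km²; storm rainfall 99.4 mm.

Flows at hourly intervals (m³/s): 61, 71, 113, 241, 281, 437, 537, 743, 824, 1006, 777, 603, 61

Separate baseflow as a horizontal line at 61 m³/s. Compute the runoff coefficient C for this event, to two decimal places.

ΣQ_DR = 4962 m³/s; V = ΣQ_DR·Δt = 1.786 × 10^7 m³.
Runoff depth d = V / A = 32.36 mm.
C = d / P = 32.36 / 99.4 = 0.33.

C ≈ 0.33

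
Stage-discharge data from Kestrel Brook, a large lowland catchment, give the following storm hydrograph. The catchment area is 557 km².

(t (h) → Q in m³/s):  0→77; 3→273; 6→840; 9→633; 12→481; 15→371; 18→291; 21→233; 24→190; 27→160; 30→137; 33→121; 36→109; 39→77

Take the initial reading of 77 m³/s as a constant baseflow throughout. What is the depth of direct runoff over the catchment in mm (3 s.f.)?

d ≈ 56.5 mm

Direct runoff: 0.0, 196.0, 763.0, 556.0, 404.0, 294.0, 214.0, 156.0, 113.0, 83.0, 60.0, 44.0, 32.0, 0.0 m³/s; ΣQ_DR = 2915 m³/s.
V = ΣQ_DR · Δt = 2915 × 10800 s = 3.148 × 10^7 m³.
Over A = 557 km², depth = V / A = 56.5 mm.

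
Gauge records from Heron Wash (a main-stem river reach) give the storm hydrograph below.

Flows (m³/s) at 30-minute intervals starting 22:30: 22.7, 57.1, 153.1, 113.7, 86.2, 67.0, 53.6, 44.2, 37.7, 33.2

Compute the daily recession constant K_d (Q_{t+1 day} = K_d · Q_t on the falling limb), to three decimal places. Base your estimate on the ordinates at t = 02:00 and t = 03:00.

K_d ≈ 0.001

Between t = 02:00 and t = 03:00 the flow falls from 44.2 to 33.2 m³/s over 2×0.5 h = 1 h.
Per-interval ratio K = (33.2/44.2)^(1/2) = 0.8667; K_d = K^(24/0.5) = 0.001.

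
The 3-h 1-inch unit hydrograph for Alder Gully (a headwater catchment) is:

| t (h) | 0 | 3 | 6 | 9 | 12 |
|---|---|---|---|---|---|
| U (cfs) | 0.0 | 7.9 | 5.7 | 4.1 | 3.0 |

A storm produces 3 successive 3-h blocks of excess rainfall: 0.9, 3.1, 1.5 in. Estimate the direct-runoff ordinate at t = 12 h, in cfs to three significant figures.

By discrete convolution, Q_j = Σ (P_i / 1 in) · U_{j−i}.
At t = 12 h (j=4): Q = (0.9/1)·3.0 + (3.1/1)·4.1 + (1.5/1)·5.7 = 24.0 cfs.

Q ≈ 24.0 cfs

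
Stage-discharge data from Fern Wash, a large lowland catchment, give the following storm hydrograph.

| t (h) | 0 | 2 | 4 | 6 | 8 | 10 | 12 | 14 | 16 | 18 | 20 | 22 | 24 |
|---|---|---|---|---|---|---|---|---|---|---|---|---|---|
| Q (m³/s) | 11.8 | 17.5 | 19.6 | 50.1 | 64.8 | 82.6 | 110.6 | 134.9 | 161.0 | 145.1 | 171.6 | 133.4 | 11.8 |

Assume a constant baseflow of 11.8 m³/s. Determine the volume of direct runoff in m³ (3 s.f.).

Direct-runoff ordinates (Q − Q_b): 0.0, 5.7, 7.8, 38.3, 53.0, 70.8, 98.8, 123.1, 149.2, 133.3, 159.8, 121.6, 0.0 m³/s.
ΣQ_DR = 961.4 m³/s.
With Δt = 2 h = 7200 s, V = ΣQ_DR · Δt = 961.4 × 7200 = 6.92 × 10^6 m³.

V ≈ 6.92 × 10^6 m³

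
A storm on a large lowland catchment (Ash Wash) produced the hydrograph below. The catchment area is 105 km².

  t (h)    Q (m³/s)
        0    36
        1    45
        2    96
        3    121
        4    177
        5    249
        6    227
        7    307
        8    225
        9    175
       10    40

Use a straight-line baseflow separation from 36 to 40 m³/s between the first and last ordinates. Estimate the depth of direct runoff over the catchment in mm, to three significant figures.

d ≈ 43.9 mm

Direct runoff: 0.00, 8.60, 59.20, 83.80, 139.40, 211.00, 188.60, 268.20, 185.80, 135.40, 0.00 m³/s; ΣQ_DR = 1280 m³/s.
V = ΣQ_DR · Δt = 1280 × 3600 s = 4.608 × 10^6 m³.
Over A = 105 km², depth = V / A = 43.9 mm.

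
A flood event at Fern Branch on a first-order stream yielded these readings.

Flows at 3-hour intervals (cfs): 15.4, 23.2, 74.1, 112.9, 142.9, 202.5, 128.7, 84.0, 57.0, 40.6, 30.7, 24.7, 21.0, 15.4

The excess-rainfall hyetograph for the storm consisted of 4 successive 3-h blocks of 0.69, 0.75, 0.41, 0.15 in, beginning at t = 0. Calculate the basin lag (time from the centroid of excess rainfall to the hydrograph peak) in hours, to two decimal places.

Centroid of excess rainfall: t_c = Σ P_i·t̄_i / ΣP_i = 4.5300 h (block centres at 1.5, 4.5, 7.5, 10.5 h).
Hydrograph peak occurs at t = 15 h, so basin lag t_L = 15 − 4.5300 = 10.47 h.

t_L ≈ 10.47 h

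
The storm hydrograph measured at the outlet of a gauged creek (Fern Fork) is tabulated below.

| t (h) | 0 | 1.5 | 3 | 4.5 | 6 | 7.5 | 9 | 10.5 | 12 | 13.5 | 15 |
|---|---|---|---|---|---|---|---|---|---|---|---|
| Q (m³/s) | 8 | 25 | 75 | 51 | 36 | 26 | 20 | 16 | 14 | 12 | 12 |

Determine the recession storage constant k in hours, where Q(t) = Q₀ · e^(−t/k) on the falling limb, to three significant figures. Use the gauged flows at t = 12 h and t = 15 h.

On the falling limb, Q drops from 14 to 12 m³/s between t = 12 h and t = 15 h (Δt = 3 h).
k = −Δt / ln(Q₂/Q₁) = −3 / ln(12/14) = 19.5 h.

k ≈ 19.5 h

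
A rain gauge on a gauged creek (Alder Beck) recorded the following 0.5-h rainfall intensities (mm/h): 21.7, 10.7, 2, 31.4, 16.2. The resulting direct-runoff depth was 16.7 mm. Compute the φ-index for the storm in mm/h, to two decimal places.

φ ≈ 11.97 mm/h

Only the 3 blocks with intensity above φ contribute runoff: 21.7, 31.4, 16.2 mm/h.
Σ(I−φ)·Δt = d  ⇒  (21.7+31.4+16.2 − 3φ)·0.5 = 16.7
φ = (69.30 − 16.7/0.5) / 3 = 11.97 mm/h.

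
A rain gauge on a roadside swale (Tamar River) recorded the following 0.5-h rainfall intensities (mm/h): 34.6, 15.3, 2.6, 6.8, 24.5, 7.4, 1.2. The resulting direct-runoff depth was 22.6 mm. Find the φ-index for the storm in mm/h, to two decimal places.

Only the 3 blocks with intensity above φ contribute runoff: 34.6, 15.3, 24.5 mm/h.
Σ(I−φ)·Δt = d  ⇒  (34.6+15.3+24.5 − 3φ)·0.5 = 22.6
φ = (74.40 − 22.6/0.5) / 3 = 9.73 mm/h.

φ ≈ 9.73 mm/h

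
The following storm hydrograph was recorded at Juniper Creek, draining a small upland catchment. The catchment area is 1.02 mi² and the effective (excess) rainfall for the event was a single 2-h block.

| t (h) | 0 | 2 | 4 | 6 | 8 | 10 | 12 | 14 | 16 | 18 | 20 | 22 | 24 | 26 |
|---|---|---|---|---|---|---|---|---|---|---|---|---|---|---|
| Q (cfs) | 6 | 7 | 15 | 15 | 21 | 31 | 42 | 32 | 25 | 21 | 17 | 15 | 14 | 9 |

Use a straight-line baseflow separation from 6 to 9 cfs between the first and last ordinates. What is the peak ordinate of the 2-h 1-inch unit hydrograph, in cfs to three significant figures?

Direct runoff: 0.00, 0.77, 8.54, 8.31, 14.08, 23.85, 34.62, 24.38, 17.15, 12.92, 8.69, 6.46, 5.23, 0.00 cfs; ΣQ_DR = 165.0 cfs, peak = 34.62 cfs.
Runoff depth d = ΣQ_DR·Δt / A = 165.0 × 7200 / (1.02 mi²) = 0.5013 in.
The 1-inch UH is the DRH scaled by (1 in)/d, so U_p = 34.62 × 1/0.5013 = 69.0 cfs.

U_p ≈ 69.0 cfs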